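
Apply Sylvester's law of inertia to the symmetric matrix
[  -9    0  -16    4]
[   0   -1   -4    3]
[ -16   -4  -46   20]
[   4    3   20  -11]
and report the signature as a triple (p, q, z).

step 0: pivot -9 → sign −
step 1: pivot -1 → sign −
step 2: pivot -14/9 → sign −
step 3: pivot 2/7 → sign +
signature = (1, 3, 0)

Answer: (1, 3, 0)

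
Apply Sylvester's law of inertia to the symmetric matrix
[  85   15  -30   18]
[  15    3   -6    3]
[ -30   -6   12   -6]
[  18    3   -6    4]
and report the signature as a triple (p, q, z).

Answer: (3, 0, 1)

Derivation:
step 0: pivot 85 → sign +
step 1: pivot 6/17 → sign +
step 2: pivot 1/10 → sign +
step 3: row/col 3 already zero → sign 0
signature = (3, 0, 1)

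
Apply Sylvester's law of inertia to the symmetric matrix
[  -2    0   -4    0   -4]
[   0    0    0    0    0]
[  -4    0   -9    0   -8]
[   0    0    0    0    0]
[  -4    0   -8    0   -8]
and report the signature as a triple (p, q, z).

Answer: (0, 2, 3)

Derivation:
step 0: pivot -2 → sign −
step 1: pivot -1 → sign −
step 2: row/col 2 already zero → sign 0
step 3: row/col 3 already zero → sign 0
step 4: row/col 4 already zero → sign 0
signature = (0, 2, 3)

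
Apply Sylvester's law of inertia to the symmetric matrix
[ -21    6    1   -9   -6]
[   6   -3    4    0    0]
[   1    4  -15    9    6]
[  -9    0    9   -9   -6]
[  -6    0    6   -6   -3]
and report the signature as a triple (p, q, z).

step 0: pivot -21 → sign −
step 1: pivot -9/7 → sign −
step 2: pivot -2/3 → sign −
step 3: pivot 1 → sign +
step 4: row/col 4 already zero → sign 0
signature = (1, 3, 1)

Answer: (1, 3, 1)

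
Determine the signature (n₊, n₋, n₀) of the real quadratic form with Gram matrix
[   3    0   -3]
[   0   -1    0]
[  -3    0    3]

step 0: pivot 3 → sign +
step 1: pivot -1 → sign −
step 2: row/col 2 already zero → sign 0
signature = (1, 1, 1)

Answer: (1, 1, 1)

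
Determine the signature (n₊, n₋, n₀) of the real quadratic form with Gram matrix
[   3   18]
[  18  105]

step 0: pivot 3 → sign +
step 1: pivot -3 → sign −
signature = (1, 1, 0)

Answer: (1, 1, 0)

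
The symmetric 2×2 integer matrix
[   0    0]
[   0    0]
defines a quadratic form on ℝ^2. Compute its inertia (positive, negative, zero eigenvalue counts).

step 0: row/col 0 already zero → sign 0
step 1: row/col 1 already zero → sign 0
signature = (0, 0, 2)

Answer: (0, 0, 2)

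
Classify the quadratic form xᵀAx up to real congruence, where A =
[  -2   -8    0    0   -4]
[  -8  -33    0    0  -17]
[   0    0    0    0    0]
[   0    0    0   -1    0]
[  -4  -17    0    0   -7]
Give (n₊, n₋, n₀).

Answer: (1, 3, 1)

Derivation:
step 0: pivot -2 → sign −
step 1: pivot -1 → sign −
step 2: pivot -1 → sign −
step 3: pivot 2 → sign +
step 4: row/col 4 already zero → sign 0
signature = (1, 3, 1)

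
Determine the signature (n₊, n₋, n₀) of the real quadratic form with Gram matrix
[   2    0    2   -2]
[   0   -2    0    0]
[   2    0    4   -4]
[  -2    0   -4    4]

Answer: (2, 1, 1)

Derivation:
step 0: pivot 2 → sign +
step 1: pivot -2 → sign −
step 2: pivot 2 → sign +
step 3: row/col 3 already zero → sign 0
signature = (2, 1, 1)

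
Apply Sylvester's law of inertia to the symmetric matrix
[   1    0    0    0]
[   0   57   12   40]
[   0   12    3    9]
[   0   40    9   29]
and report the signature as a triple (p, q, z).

Answer: (4, 0, 0)

Derivation:
step 0: pivot 1 → sign +
step 1: pivot 57 → sign +
step 2: pivot 9/19 → sign +
step 3: pivot 2/9 → sign +
signature = (4, 0, 0)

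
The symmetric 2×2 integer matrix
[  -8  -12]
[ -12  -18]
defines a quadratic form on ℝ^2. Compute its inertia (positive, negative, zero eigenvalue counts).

step 0: pivot -8 → sign −
step 1: row/col 1 already zero → sign 0
signature = (0, 1, 1)

Answer: (0, 1, 1)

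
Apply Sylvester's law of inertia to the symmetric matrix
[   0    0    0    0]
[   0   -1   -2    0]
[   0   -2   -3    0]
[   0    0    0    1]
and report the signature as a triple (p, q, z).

step 0: pivot -1 → sign −
step 1: pivot 1 → sign +
step 2: pivot 1 → sign +
step 3: row/col 3 already zero → sign 0
signature = (2, 1, 1)

Answer: (2, 1, 1)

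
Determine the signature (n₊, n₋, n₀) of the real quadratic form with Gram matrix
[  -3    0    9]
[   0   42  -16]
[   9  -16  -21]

step 0: pivot -3 → sign −
step 1: pivot 42 → sign +
step 2: pivot -2/21 → sign −
signature = (1, 2, 0)

Answer: (1, 2, 0)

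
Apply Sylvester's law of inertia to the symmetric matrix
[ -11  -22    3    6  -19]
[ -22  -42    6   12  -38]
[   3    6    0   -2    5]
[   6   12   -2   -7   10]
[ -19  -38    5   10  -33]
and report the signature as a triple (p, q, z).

step 0: pivot -11 → sign −
step 1: pivot 2 → sign +
step 2: pivot 9/11 → sign +
step 3: pivot -35/9 → sign −
step 4: pivot -6/35 → sign −
signature = (2, 3, 0)

Answer: (2, 3, 0)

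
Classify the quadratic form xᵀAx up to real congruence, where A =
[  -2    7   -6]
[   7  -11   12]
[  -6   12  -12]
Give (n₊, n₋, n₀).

Answer: (1, 1, 1)

Derivation:
step 0: pivot -2 → sign −
step 1: pivot 27/2 → sign +
step 2: row/col 2 already zero → sign 0
signature = (1, 1, 1)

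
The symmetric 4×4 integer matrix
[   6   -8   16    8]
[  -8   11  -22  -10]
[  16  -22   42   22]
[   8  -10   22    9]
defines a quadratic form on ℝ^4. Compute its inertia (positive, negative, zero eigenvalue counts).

Answer: (2, 2, 0)

Derivation:
step 0: pivot 6 → sign +
step 1: pivot 1/3 → sign +
step 2: pivot -2 → sign −
step 3: pivot -1 → sign −
signature = (2, 2, 0)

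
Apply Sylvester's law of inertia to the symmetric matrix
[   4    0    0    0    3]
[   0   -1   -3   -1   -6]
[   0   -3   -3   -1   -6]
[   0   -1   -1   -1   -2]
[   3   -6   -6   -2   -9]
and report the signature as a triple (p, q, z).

step 0: pivot 4 → sign +
step 1: pivot -1 → sign −
step 2: pivot 6 → sign +
step 3: pivot -2/3 → sign −
step 4: pivot 3/4 → sign +
signature = (3, 2, 0)

Answer: (3, 2, 0)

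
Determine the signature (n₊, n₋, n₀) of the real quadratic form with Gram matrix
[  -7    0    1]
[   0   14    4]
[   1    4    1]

step 0: pivot -7 → sign −
step 1: pivot 14 → sign +
step 2: row/col 2 already zero → sign 0
signature = (1, 1, 1)

Answer: (1, 1, 1)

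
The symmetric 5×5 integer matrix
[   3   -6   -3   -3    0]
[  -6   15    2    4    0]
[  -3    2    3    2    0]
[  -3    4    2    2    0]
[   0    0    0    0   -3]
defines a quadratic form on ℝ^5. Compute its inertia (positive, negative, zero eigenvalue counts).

Answer: (3, 2, 0)

Derivation:
step 0: pivot 3 → sign +
step 1: pivot 3 → sign +
step 2: pivot -16/3 → sign −
step 3: pivot 3/16 → sign +
step 4: pivot -3 → sign −
signature = (3, 2, 0)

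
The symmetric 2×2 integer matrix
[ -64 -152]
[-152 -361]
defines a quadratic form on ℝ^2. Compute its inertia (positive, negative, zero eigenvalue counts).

step 0: pivot -64 → sign −
step 1: row/col 1 already zero → sign 0
signature = (0, 1, 1)

Answer: (0, 1, 1)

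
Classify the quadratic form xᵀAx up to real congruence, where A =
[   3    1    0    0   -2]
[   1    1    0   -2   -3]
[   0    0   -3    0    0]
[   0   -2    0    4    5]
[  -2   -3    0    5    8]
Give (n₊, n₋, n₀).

Answer: (3, 2, 0)

Derivation:
step 0: pivot 3 → sign +
step 1: pivot 2/3 → sign +
step 2: pivot -3 → sign −
step 3: pivot -2 → sign −
step 4: pivot 1/2 → sign +
signature = (3, 2, 0)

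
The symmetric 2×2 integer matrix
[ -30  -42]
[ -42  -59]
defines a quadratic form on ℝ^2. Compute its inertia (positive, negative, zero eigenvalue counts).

Answer: (0, 2, 0)

Derivation:
step 0: pivot -30 → sign −
step 1: pivot -1/5 → sign −
signature = (0, 2, 0)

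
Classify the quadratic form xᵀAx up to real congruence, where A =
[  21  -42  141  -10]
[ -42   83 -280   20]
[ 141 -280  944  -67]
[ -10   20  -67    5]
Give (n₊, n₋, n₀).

Answer: (3, 1, 0)

Derivation:
step 0: pivot 21 → sign +
step 1: pivot -1 → sign −
step 2: pivot 9/7 → sign +
step 3: pivot 2/9 → sign +
signature = (3, 1, 0)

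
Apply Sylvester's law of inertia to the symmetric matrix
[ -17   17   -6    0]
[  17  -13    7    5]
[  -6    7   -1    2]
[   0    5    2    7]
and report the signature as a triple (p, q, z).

Answer: (3, 1, 0)

Derivation:
step 0: pivot -17 → sign −
step 1: pivot 4 → sign +
step 2: pivot 59/68 → sign +
step 3: pivot 6/59 → sign +
signature = (3, 1, 0)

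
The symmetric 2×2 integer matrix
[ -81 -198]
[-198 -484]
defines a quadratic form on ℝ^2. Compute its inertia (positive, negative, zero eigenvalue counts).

Answer: (0, 1, 1)

Derivation:
step 0: pivot -81 → sign −
step 1: row/col 1 already zero → sign 0
signature = (0, 1, 1)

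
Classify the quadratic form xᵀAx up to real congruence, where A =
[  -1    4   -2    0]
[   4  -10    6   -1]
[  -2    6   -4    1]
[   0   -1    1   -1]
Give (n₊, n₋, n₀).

Answer: (1, 3, 0)

Derivation:
step 0: pivot -1 → sign −
step 1: pivot 6 → sign +
step 2: pivot -2/3 → sign −
step 3: pivot -1/2 → sign −
signature = (1, 3, 0)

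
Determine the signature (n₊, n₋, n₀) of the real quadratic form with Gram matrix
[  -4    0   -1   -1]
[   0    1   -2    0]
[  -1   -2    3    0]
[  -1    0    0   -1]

step 0: pivot -4 → sign −
step 1: pivot 1 → sign +
step 2: pivot -3/4 → sign −
step 3: pivot -2/3 → sign −
signature = (1, 3, 0)

Answer: (1, 3, 0)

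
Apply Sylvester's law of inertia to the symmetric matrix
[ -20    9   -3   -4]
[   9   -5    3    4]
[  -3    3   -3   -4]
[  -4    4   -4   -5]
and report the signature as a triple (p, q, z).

Answer: (2, 2, 0)

Derivation:
step 0: pivot -20 → sign −
step 1: pivot -19/20 → sign −
step 2: pivot 6/19 → sign +
step 3: pivot 1/3 → sign +
signature = (2, 2, 0)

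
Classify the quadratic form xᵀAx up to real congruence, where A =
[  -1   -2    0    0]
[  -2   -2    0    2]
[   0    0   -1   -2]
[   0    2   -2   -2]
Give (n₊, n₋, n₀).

Answer: (1, 2, 1)

Derivation:
step 0: pivot -1 → sign −
step 1: pivot 2 → sign +
step 2: pivot -1 → sign −
step 3: row/col 3 already zero → sign 0
signature = (1, 2, 1)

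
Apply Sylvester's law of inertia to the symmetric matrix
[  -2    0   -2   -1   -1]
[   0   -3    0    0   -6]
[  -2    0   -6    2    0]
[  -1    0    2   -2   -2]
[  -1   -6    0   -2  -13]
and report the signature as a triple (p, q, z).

step 0: pivot -2 → sign −
step 1: pivot -3 → sign −
step 2: pivot -4 → sign −
step 3: pivot 3/4 → sign +
step 4: pivot -1 → sign −
signature = (1, 4, 0)

Answer: (1, 4, 0)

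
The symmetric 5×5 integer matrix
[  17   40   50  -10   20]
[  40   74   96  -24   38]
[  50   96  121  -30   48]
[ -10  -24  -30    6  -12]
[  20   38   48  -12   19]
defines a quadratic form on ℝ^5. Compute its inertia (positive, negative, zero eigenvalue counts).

step 0: pivot 17 → sign +
step 1: pivot -342/17 → sign −
step 2: pivot -473/171 → sign −
step 3: pivot 62/473 → sign +
step 4: pivot -1/31 → sign −
signature = (2, 3, 0)

Answer: (2, 3, 0)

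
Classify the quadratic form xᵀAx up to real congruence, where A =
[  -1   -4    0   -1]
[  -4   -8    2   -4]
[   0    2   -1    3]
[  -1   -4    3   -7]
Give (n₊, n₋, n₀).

Answer: (1, 2, 1)

Derivation:
step 0: pivot -1 → sign −
step 1: pivot 8 → sign +
step 2: pivot -3/2 → sign −
step 3: row/col 3 already zero → sign 0
signature = (1, 2, 1)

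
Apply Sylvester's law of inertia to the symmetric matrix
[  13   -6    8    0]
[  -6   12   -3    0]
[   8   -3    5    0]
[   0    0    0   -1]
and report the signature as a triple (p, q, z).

step 0: pivot 13 → sign +
step 1: pivot 120/13 → sign +
step 2: pivot 1/40 → sign +
step 3: pivot -1 → sign −
signature = (3, 1, 0)

Answer: (3, 1, 0)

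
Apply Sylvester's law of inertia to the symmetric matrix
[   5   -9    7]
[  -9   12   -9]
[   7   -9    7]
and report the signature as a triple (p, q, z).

step 0: pivot 5 → sign +
step 1: pivot -21/5 → sign −
step 2: pivot 2/7 → sign +
signature = (2, 1, 0)

Answer: (2, 1, 0)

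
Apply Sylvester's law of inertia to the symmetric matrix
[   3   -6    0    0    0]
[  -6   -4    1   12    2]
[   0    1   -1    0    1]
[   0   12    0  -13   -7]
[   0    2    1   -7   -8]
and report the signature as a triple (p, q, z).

Answer: (1, 4, 0)

Derivation:
step 0: pivot 3 → sign +
step 1: pivot -16 → sign −
step 2: pivot -15/16 → sign −
step 3: pivot -17/5 → sign −
step 4: pivot -3/17 → sign −
signature = (1, 4, 0)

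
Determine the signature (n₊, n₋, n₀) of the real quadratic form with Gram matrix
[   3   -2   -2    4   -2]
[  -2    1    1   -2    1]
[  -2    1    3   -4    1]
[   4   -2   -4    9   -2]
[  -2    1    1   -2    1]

Answer: (3, 1, 1)

Derivation:
step 0: pivot 3 → sign +
step 1: pivot -1/3 → sign −
step 2: pivot 2 → sign +
step 3: pivot 3 → sign +
step 4: row/col 4 already zero → sign 0
signature = (3, 1, 1)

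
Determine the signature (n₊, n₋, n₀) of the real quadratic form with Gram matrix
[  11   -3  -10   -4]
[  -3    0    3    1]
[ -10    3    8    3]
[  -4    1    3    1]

step 0: pivot 11 → sign +
step 1: pivot -9/11 → sign −
step 2: pivot -1 → sign −
step 3: row/col 3 already zero → sign 0
signature = (1, 2, 1)

Answer: (1, 2, 1)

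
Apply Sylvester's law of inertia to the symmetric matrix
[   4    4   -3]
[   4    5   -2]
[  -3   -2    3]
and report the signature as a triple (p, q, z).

step 0: pivot 4 → sign +
step 1: pivot 1 → sign +
step 2: pivot -1/4 → sign −
signature = (2, 1, 0)

Answer: (2, 1, 0)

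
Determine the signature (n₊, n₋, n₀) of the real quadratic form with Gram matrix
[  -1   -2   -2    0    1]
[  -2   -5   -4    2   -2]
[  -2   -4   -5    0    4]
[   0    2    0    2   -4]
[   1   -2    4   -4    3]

step 0: pivot -1 → sign −
step 1: pivot -1 → sign −
step 2: pivot -1 → sign −
step 3: pivot 6 → sign +
step 4: row/col 4 already zero → sign 0
signature = (1, 3, 1)

Answer: (1, 3, 1)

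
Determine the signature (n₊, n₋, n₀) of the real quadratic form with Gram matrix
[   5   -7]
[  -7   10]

Answer: (2, 0, 0)

Derivation:
step 0: pivot 5 → sign +
step 1: pivot 1/5 → sign +
signature = (2, 0, 0)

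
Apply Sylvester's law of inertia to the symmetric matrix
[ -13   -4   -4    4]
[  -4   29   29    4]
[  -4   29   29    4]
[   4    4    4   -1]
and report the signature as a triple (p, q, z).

step 0: pivot -13 → sign −
step 1: pivot 393/13 → sign +
step 2: pivot -3/131 → sign −
step 3: row/col 3 already zero → sign 0
signature = (1, 2, 1)

Answer: (1, 2, 1)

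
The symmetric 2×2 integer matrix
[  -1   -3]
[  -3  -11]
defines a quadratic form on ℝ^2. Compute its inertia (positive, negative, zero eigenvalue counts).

Answer: (0, 2, 0)

Derivation:
step 0: pivot -1 → sign −
step 1: pivot -2 → sign −
signature = (0, 2, 0)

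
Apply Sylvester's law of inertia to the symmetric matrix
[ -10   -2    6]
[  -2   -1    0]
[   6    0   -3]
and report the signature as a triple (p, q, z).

step 0: pivot -10 → sign −
step 1: pivot -3/5 → sign −
step 2: pivot 3 → sign +
signature = (1, 2, 0)

Answer: (1, 2, 0)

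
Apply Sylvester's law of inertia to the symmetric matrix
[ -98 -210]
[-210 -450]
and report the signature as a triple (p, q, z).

Answer: (0, 1, 1)

Derivation:
step 0: pivot -98 → sign −
step 1: row/col 1 already zero → sign 0
signature = (0, 1, 1)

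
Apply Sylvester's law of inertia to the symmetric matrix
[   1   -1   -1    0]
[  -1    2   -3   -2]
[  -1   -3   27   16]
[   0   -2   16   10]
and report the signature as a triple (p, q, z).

step 0: pivot 1 → sign +
step 1: pivot 1 → sign +
step 2: pivot 10 → sign +
step 3: pivot -2/5 → sign −
signature = (3, 1, 0)

Answer: (3, 1, 0)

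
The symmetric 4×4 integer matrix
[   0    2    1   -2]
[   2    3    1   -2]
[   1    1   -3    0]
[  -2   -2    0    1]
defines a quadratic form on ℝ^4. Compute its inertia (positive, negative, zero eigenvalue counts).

step 0: pivot 3 → sign +
step 1: pivot -4/3 → sign −
step 2: pivot -13/4 → sign −
step 3: pivot 1/13 → sign +
signature = (2, 2, 0)

Answer: (2, 2, 0)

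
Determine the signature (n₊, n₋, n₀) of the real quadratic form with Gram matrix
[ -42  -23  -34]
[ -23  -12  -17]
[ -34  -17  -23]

Answer: (2, 1, 0)

Derivation:
step 0: pivot -42 → sign −
step 1: pivot 25/42 → sign +
step 2: pivot 3/25 → sign +
signature = (2, 1, 0)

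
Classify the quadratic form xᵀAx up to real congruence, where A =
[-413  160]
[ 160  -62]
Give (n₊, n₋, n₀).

Answer: (0, 2, 0)

Derivation:
step 0: pivot -413 → sign −
step 1: pivot -6/413 → sign −
signature = (0, 2, 0)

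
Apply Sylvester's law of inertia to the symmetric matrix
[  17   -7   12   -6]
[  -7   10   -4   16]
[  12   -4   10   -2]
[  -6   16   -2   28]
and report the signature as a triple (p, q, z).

Answer: (4, 0, 0)

Derivation:
step 0: pivot 17 → sign +
step 1: pivot 121/17 → sign +
step 2: pivot 170/121 → sign +
step 3: pivot 2/85 → sign +
signature = (4, 0, 0)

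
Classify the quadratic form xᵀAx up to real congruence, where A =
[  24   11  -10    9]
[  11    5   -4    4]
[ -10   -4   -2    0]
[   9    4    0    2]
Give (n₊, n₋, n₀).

step 0: pivot 24 → sign +
step 1: pivot -1/24 → sign −
step 2: pivot 2 → sign +
step 3: pivot -3 → sign −
signature = (2, 2, 0)

Answer: (2, 2, 0)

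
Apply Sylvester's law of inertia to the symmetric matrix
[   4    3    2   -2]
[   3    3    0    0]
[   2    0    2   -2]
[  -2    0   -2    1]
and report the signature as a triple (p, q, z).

step 0: pivot 4 → sign +
step 1: pivot 3/4 → sign +
step 2: pivot -2 → sign −
step 3: pivot -1 → sign −
signature = (2, 2, 0)

Answer: (2, 2, 0)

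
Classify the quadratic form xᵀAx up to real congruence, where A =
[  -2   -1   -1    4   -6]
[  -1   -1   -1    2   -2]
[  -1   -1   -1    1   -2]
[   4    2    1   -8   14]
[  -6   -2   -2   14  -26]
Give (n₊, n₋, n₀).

step 0: pivot -2 → sign −
step 1: pivot -1/2 → sign −
step 2: pivot -2 → sign −
step 3: pivot 1/2 → sign +
step 4: pivot -6 → sign −
signature = (1, 4, 0)

Answer: (1, 4, 0)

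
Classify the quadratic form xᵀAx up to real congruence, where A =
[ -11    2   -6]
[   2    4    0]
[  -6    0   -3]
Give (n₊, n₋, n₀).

step 0: pivot -11 → sign −
step 1: pivot 48/11 → sign +
step 2: row/col 2 already zero → sign 0
signature = (1, 1, 1)

Answer: (1, 1, 1)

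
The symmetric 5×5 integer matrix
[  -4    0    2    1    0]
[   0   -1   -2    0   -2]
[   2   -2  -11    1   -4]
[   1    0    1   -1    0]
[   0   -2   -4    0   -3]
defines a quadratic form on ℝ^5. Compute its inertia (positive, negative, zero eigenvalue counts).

step 0: pivot -4 → sign −
step 1: pivot -1 → sign −
step 2: pivot -6 → sign −
step 3: pivot -3/8 → sign −
step 4: pivot 1 → sign +
signature = (1, 4, 0)

Answer: (1, 4, 0)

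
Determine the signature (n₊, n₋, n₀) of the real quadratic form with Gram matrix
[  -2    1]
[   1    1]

step 0: pivot -2 → sign −
step 1: pivot 3/2 → sign +
signature = (1, 1, 0)

Answer: (1, 1, 0)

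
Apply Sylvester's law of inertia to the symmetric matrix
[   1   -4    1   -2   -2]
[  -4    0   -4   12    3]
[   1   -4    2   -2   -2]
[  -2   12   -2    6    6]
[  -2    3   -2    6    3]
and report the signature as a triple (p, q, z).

Answer: (4, 1, 0)

Derivation:
step 0: pivot 1 → sign +
step 1: pivot -16 → sign −
step 2: pivot 1 → sign +
step 3: pivot 3 → sign +
step 4: pivot 3/8 → sign +
signature = (4, 1, 0)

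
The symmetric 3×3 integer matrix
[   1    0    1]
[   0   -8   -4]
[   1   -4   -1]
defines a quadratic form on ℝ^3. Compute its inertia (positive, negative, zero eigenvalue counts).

step 0: pivot 1 → sign +
step 1: pivot -8 → sign −
step 2: row/col 2 already zero → sign 0
signature = (1, 1, 1)

Answer: (1, 1, 1)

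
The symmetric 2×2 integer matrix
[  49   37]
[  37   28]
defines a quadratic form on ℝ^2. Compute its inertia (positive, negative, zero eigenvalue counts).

step 0: pivot 49 → sign +
step 1: pivot 3/49 → sign +
signature = (2, 0, 0)

Answer: (2, 0, 0)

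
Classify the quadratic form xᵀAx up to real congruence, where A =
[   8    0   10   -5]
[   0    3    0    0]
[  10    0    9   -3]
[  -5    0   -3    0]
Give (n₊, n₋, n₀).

Answer: (2, 2, 0)

Derivation:
step 0: pivot 8 → sign +
step 1: pivot 3 → sign +
step 2: pivot -7/2 → sign −
step 3: pivot -3/28 → sign −
signature = (2, 2, 0)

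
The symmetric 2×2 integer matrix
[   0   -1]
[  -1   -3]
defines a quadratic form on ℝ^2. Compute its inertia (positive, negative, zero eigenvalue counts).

step 0: pivot -3 → sign −
step 1: pivot 1/3 → sign +
signature = (1, 1, 0)

Answer: (1, 1, 0)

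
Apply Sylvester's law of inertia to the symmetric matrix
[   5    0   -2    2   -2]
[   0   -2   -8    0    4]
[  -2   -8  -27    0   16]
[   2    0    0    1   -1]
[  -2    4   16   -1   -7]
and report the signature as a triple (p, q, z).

step 0: pivot 5 → sign +
step 1: pivot -2 → sign −
step 2: pivot 21/5 → sign +
step 3: pivot 1/21 → sign +
step 4: row/col 4 already zero → sign 0
signature = (3, 1, 1)

Answer: (3, 1, 1)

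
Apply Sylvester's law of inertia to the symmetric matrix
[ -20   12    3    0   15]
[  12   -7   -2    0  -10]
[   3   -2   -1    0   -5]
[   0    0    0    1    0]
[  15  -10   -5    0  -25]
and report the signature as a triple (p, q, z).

Answer: (2, 2, 1)

Derivation:
step 0: pivot -20 → sign −
step 1: pivot 1/5 → sign +
step 2: pivot -3/4 → sign −
step 3: pivot 1 → sign +
step 4: row/col 4 already zero → sign 0
signature = (2, 2, 1)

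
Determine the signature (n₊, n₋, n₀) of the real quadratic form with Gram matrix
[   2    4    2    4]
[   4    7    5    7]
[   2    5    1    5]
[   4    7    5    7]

Answer: (1, 1, 2)

Derivation:
step 0: pivot 2 → sign +
step 1: pivot -1 → sign −
step 2: row/col 2 already zero → sign 0
step 3: row/col 3 already zero → sign 0
signature = (1, 1, 2)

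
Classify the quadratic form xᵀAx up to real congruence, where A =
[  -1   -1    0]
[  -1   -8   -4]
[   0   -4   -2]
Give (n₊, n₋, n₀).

step 0: pivot -1 → sign −
step 1: pivot -7 → sign −
step 2: pivot 2/7 → sign +
signature = (1, 2, 0)

Answer: (1, 2, 0)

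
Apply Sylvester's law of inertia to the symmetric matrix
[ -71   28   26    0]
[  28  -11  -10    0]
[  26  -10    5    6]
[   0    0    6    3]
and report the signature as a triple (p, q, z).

step 0: pivot -71 → sign −
step 1: pivot 3/71 → sign +
step 2: pivot 13 → sign +
step 3: pivot 3/13 → sign +
signature = (3, 1, 0)

Answer: (3, 1, 0)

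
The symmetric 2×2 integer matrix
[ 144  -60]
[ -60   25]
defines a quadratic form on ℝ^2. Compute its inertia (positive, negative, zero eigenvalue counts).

step 0: pivot 144 → sign +
step 1: row/col 1 already zero → sign 0
signature = (1, 0, 1)

Answer: (1, 0, 1)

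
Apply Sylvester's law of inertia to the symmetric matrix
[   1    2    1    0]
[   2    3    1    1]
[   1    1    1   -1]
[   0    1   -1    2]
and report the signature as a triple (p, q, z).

Answer: (2, 2, 0)

Derivation:
step 0: pivot 1 → sign +
step 1: pivot -1 → sign −
step 2: pivot 1 → sign +
step 3: pivot -1 → sign −
signature = (2, 2, 0)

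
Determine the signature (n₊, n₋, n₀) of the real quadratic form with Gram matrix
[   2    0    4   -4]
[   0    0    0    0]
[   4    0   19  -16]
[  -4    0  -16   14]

Answer: (3, 0, 1)

Derivation:
step 0: pivot 2 → sign +
step 1: pivot 11 → sign +
step 2: pivot 2/11 → sign +
step 3: row/col 3 already zero → sign 0
signature = (3, 0, 1)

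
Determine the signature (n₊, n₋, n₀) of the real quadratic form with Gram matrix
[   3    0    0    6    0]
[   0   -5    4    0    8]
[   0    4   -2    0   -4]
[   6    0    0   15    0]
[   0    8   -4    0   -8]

step 0: pivot 3 → sign +
step 1: pivot -5 → sign −
step 2: pivot 6/5 → sign +
step 3: pivot 3 → sign +
step 4: row/col 4 already zero → sign 0
signature = (3, 1, 1)

Answer: (3, 1, 1)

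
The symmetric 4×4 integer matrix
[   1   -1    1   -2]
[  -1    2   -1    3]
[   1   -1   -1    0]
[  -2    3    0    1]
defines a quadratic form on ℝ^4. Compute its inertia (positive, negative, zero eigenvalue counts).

Answer: (2, 2, 0)

Derivation:
step 0: pivot 1 → sign +
step 1: pivot 1 → sign +
step 2: pivot -2 → sign −
step 3: pivot -2 → sign −
signature = (2, 2, 0)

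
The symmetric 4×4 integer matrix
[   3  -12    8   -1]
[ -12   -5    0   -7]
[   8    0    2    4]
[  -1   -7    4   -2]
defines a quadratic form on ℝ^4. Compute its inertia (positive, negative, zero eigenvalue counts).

Answer: (1, 2, 1)

Derivation:
step 0: pivot 3 → sign +
step 1: pivot -53 → sign −
step 2: pivot -2/159 → sign −
step 3: row/col 3 already zero → sign 0
signature = (1, 2, 1)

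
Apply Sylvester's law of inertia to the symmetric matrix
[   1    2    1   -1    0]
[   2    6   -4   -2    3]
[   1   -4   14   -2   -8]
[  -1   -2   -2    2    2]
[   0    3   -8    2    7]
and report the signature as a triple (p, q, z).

step 0: pivot 1 → sign +
step 1: pivot 2 → sign +
step 2: pivot -5 → sign −
step 3: pivot 6/5 → sign +
step 4: row/col 4 already zero → sign 0
signature = (3, 1, 1)

Answer: (3, 1, 1)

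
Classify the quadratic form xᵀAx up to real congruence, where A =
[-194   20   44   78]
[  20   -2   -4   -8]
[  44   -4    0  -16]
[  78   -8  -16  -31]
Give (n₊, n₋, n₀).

Answer: (2, 1, 1)

Derivation:
step 0: pivot -194 → sign −
step 1: pivot 6/97 → sign +
step 2: pivot 16/3 → sign +
step 3: row/col 3 already zero → sign 0
signature = (2, 1, 1)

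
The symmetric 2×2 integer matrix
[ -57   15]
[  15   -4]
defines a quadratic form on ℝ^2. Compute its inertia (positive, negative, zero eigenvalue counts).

Answer: (0, 2, 0)

Derivation:
step 0: pivot -57 → sign −
step 1: pivot -1/19 → sign −
signature = (0, 2, 0)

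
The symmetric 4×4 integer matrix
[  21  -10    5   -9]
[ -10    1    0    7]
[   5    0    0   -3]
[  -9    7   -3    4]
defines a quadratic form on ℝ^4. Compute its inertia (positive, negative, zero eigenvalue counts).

Answer: (2, 2, 0)

Derivation:
step 0: pivot 21 → sign +
step 1: pivot -79/21 → sign −
step 2: pivot 25/79 → sign +
step 3: pivot -6/25 → sign −
signature = (2, 2, 0)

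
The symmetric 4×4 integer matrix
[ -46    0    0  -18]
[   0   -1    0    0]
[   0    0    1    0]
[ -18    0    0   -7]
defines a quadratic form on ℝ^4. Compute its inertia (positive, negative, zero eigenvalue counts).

step 0: pivot -46 → sign −
step 1: pivot -1 → sign −
step 2: pivot 1 → sign +
step 3: pivot 1/23 → sign +
signature = (2, 2, 0)

Answer: (2, 2, 0)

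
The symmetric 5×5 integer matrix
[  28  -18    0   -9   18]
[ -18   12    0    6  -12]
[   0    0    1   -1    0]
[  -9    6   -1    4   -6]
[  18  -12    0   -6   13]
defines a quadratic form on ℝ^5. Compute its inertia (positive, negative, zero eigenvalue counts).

step 0: pivot 28 → sign +
step 1: pivot 3/7 → sign +
step 2: pivot 1 → sign +
step 3: pivot 1 → sign +
step 4: row/col 4 already zero → sign 0
signature = (4, 0, 1)

Answer: (4, 0, 1)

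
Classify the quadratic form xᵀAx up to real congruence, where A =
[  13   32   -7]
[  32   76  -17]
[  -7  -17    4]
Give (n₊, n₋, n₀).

step 0: pivot 13 → sign +
step 1: pivot -36/13 → sign −
step 2: pivot 1/4 → sign +
signature = (2, 1, 0)

Answer: (2, 1, 0)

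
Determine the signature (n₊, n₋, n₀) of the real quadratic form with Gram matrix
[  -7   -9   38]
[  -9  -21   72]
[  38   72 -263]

step 0: pivot -7 → sign −
step 1: pivot -66/7 → sign −
step 2: pivot 1/11 → sign +
signature = (1, 2, 0)

Answer: (1, 2, 0)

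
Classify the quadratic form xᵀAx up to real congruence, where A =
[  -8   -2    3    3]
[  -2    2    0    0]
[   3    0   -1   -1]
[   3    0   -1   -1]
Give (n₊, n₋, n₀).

step 0: pivot -8 → sign −
step 1: pivot 5/2 → sign +
step 2: pivot -1/10 → sign −
step 3: row/col 3 already zero → sign 0
signature = (1, 2, 1)

Answer: (1, 2, 1)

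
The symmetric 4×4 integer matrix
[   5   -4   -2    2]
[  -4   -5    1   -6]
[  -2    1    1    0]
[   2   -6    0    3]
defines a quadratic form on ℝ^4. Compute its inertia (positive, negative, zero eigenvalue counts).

step 0: pivot 5 → sign +
step 1: pivot -41/5 → sign −
step 2: pivot 10/41 → sign +
step 3: pivot -3/5 → sign −
signature = (2, 2, 0)

Answer: (2, 2, 0)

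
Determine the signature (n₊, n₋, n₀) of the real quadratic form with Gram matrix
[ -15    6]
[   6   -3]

Answer: (0, 2, 0)

Derivation:
step 0: pivot -15 → sign −
step 1: pivot -3/5 → sign −
signature = (0, 2, 0)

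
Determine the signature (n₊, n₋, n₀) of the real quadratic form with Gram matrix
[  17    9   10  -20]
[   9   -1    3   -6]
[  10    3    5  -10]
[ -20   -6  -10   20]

Answer: (2, 1, 1)

Derivation:
step 0: pivot 17 → sign +
step 1: pivot -98/17 → sign −
step 2: pivot 3/98 → sign +
step 3: row/col 3 already zero → sign 0
signature = (2, 1, 1)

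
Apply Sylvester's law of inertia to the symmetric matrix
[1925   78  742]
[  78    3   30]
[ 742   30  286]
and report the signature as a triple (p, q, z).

Answer: (2, 1, 0)

Derivation:
step 0: pivot 1925 → sign +
step 1: pivot -309/1925 → sign −
step 2: pivot 2/103 → sign +
signature = (2, 1, 0)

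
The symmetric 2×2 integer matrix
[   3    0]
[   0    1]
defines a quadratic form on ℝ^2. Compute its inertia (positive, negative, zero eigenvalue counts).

step 0: pivot 3 → sign +
step 1: pivot 1 → sign +
signature = (2, 0, 0)

Answer: (2, 0, 0)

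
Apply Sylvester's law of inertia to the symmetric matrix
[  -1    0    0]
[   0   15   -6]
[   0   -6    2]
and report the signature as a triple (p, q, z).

Answer: (1, 2, 0)

Derivation:
step 0: pivot -1 → sign −
step 1: pivot 15 → sign +
step 2: pivot -2/5 → sign −
signature = (1, 2, 0)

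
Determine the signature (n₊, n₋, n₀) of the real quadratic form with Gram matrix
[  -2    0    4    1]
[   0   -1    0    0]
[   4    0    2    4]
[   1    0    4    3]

Answer: (1, 3, 0)

Derivation:
step 0: pivot -2 → sign −
step 1: pivot -1 → sign −
step 2: pivot 10 → sign +
step 3: pivot -1/10 → sign −
signature = (1, 3, 0)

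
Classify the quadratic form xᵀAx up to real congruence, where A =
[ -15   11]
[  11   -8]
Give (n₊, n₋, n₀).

Answer: (1, 1, 0)

Derivation:
step 0: pivot -15 → sign −
step 1: pivot 1/15 → sign +
signature = (1, 1, 0)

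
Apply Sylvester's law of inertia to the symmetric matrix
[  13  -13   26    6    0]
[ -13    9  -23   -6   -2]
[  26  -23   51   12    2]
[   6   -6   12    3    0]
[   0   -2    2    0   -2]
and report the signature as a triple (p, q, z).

Answer: (3, 2, 0)

Derivation:
step 0: pivot 13 → sign +
step 1: pivot -4 → sign −
step 2: pivot 5/4 → sign +
step 3: pivot 3/13 → sign +
step 4: pivot -6/5 → sign −
signature = (3, 2, 0)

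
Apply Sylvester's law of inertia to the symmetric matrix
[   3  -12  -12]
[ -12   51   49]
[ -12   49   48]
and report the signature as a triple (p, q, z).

Answer: (2, 1, 0)

Derivation:
step 0: pivot 3 → sign +
step 1: pivot 3 → sign +
step 2: pivot -1/3 → sign −
signature = (2, 1, 0)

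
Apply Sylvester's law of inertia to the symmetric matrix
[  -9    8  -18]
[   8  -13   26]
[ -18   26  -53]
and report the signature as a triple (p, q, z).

step 0: pivot -9 → sign −
step 1: pivot -53/9 → sign −
step 2: pivot -1/53 → sign −
signature = (0, 3, 0)

Answer: (0, 3, 0)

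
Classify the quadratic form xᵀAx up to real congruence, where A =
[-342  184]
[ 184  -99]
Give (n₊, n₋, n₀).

step 0: pivot -342 → sign −
step 1: pivot -1/171 → sign −
signature = (0, 2, 0)

Answer: (0, 2, 0)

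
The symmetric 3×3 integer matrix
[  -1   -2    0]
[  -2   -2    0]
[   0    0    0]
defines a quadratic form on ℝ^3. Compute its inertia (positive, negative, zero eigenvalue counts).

step 0: pivot -1 → sign −
step 1: pivot 2 → sign +
step 2: row/col 2 already zero → sign 0
signature = (1, 1, 1)

Answer: (1, 1, 1)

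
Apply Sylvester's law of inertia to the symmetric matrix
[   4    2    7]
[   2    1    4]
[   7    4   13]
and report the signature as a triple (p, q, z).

Answer: (2, 1, 0)

Derivation:
step 0: pivot 4 → sign +
step 1: pivot 3/4 → sign +
step 2: pivot -1/3 → sign −
signature = (2, 1, 0)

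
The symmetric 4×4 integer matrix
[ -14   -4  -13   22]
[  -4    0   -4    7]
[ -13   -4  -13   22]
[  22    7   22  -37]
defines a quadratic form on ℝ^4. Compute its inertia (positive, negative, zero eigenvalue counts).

step 0: pivot -14 → sign −
step 1: pivot 8/7 → sign +
step 2: pivot -1 → sign −
step 3: pivot 3/16 → sign +
signature = (2, 2, 0)

Answer: (2, 2, 0)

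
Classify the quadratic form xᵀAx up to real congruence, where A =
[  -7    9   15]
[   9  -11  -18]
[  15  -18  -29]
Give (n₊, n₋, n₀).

Answer: (2, 1, 0)

Derivation:
step 0: pivot -7 → sign −
step 1: pivot 4/7 → sign +
step 2: pivot 1/4 → sign +
signature = (2, 1, 0)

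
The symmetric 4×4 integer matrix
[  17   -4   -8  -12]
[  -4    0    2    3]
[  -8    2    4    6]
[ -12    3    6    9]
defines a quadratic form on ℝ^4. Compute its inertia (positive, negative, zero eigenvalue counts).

step 0: pivot 17 → sign +
step 1: pivot -16/17 → sign −
step 2: pivot 1/4 → sign +
step 3: row/col 3 already zero → sign 0
signature = (2, 1, 1)

Answer: (2, 1, 1)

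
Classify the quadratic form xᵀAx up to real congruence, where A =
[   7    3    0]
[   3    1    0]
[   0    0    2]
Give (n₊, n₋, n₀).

step 0: pivot 7 → sign +
step 1: pivot -2/7 → sign −
step 2: pivot 2 → sign +
signature = (2, 1, 0)

Answer: (2, 1, 0)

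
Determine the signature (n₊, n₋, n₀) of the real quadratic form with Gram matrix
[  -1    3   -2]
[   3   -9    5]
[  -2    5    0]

Answer: (1, 2, 0)

Derivation:
step 0: pivot -1 → sign −
step 1: pivot 4 → sign +
step 2: pivot -1/4 → sign −
signature = (1, 2, 0)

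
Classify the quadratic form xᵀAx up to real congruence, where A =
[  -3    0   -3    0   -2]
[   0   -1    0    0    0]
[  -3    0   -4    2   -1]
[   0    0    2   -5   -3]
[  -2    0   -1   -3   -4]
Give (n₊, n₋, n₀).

step 0: pivot -3 → sign −
step 1: pivot -1 → sign −
step 2: pivot -1 → sign −
step 3: pivot -1 → sign −
step 4: pivot -2/3 → sign −
signature = (0, 5, 0)

Answer: (0, 5, 0)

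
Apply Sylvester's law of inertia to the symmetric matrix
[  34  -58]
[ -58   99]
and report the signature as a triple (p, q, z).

step 0: pivot 34 → sign +
step 1: pivot 1/17 → sign +
signature = (2, 0, 0)

Answer: (2, 0, 0)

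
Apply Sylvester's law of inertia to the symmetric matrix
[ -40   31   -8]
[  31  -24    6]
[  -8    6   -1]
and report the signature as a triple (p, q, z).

Answer: (1, 2, 0)

Derivation:
step 0: pivot -40 → sign −
step 1: pivot 1/40 → sign +
step 2: pivot -1 → sign −
signature = (1, 2, 0)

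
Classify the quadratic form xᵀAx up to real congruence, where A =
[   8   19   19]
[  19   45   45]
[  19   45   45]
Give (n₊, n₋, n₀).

Answer: (1, 1, 1)

Derivation:
step 0: pivot 8 → sign +
step 1: pivot -1/8 → sign −
step 2: row/col 2 already zero → sign 0
signature = (1, 1, 1)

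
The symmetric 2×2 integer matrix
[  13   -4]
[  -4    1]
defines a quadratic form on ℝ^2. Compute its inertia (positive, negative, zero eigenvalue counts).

step 0: pivot 13 → sign +
step 1: pivot -3/13 → sign −
signature = (1, 1, 0)

Answer: (1, 1, 0)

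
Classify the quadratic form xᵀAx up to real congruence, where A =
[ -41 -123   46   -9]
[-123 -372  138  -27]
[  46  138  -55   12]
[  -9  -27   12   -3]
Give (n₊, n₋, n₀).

step 0: pivot -41 → sign −
step 1: pivot -3 → sign −
step 2: pivot -139/41 → sign −
step 3: pivot 6/139 → sign +
signature = (1, 3, 0)

Answer: (1, 3, 0)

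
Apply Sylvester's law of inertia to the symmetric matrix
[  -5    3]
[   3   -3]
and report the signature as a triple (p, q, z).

step 0: pivot -5 → sign −
step 1: pivot -6/5 → sign −
signature = (0, 2, 0)

Answer: (0, 2, 0)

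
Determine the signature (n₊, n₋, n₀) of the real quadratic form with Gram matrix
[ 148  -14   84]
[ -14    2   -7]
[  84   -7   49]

step 0: pivot 148 → sign +
step 1: pivot 25/37 → sign +
step 2: row/col 2 already zero → sign 0
signature = (2, 0, 1)

Answer: (2, 0, 1)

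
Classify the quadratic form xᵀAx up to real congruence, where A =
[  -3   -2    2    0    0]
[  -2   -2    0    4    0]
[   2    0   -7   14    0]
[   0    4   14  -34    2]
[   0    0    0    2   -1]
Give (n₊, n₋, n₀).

step 0: pivot -3 → sign −
step 1: pivot -2/3 → sign −
step 2: pivot -3 → sign −
step 3: pivot 2 → sign +
step 4: pivot -3 → sign −
signature = (1, 4, 0)

Answer: (1, 4, 0)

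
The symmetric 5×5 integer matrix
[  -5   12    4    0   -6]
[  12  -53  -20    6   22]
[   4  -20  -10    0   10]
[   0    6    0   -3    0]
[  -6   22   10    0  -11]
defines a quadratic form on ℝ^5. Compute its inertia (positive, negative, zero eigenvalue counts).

Answer: (2, 3, 0)

Derivation:
step 0: pivot -5 → sign −
step 1: pivot -121/5 → sign −
step 2: pivot -282/121 → sign −
step 3: pivot 63/47 → sign +
step 4: pivot 1/7 → sign +
signature = (2, 3, 0)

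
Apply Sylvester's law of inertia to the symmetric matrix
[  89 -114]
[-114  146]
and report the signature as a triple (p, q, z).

Answer: (1, 1, 0)

Derivation:
step 0: pivot 89 → sign +
step 1: pivot -2/89 → sign −
signature = (1, 1, 0)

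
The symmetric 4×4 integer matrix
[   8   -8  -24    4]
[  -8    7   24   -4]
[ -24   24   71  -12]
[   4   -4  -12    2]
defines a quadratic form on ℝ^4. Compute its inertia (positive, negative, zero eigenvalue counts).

step 0: pivot 8 → sign +
step 1: pivot -1 → sign −
step 2: pivot -1 → sign −
step 3: row/col 3 already zero → sign 0
signature = (1, 2, 1)

Answer: (1, 2, 1)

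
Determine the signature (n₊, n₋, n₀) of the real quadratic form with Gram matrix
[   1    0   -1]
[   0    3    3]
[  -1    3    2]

step 0: pivot 1 → sign +
step 1: pivot 3 → sign +
step 2: pivot -2 → sign −
signature = (2, 1, 0)

Answer: (2, 1, 0)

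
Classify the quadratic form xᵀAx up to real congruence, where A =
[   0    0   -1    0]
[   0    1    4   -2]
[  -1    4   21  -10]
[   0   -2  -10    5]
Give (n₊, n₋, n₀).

step 0: pivot 1 → sign +
step 1: pivot 5 → sign +
step 2: pivot -1/5 → sign −
step 3: pivot 1 → sign +
signature = (3, 1, 0)

Answer: (3, 1, 0)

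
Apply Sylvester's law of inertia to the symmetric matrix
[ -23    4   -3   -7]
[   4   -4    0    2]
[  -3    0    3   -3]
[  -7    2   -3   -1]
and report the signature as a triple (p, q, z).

step 0: pivot -23 → sign −
step 1: pivot -76/23 → sign −
step 2: pivot 66/19 → sign +
step 3: pivot -1/11 → sign −
signature = (1, 3, 0)

Answer: (1, 3, 0)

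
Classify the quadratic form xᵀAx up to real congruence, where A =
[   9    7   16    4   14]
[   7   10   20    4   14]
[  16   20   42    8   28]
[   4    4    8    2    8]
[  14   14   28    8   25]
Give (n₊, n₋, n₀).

Answer: (3, 2, 0)

Derivation:
step 0: pivot 9 → sign +
step 1: pivot 41/9 → sign +
step 2: pivot 42/41 → sign +
step 3: pivot -2/7 → sign −
step 4: pivot -3 → sign −
signature = (3, 2, 0)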